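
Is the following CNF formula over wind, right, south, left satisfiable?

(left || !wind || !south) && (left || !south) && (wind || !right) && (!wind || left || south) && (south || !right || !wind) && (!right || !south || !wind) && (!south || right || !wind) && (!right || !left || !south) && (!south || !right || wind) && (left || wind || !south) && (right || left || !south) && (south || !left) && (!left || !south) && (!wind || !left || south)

Yes

Branch on left: set left = false.
(!south) alone gives south = false.
(!wind) alone gives wind = false.
(!right) alone gives right = false.
Every clause now holds.
A satisfying assignment: wind=false, right=false, south=false, left=false.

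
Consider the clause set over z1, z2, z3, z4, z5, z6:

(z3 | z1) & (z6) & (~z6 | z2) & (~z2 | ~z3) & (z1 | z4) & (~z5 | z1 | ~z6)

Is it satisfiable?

The clause (z6) is unit, so z6 = 1.
The clause (z2) is unit, so z2 = 1.
The clause (~z3) is unit, so z3 = 0.
The clause (z1) is unit, so z1 = 1.
No clause remains; z4, z5 are free.
A satisfying assignment: z1 ↦ 1, z2 ↦ 1, z3 ↦ 0, z4 ↦ 0, z5 ↦ 1, z6 ↦ 1.

Satisfiable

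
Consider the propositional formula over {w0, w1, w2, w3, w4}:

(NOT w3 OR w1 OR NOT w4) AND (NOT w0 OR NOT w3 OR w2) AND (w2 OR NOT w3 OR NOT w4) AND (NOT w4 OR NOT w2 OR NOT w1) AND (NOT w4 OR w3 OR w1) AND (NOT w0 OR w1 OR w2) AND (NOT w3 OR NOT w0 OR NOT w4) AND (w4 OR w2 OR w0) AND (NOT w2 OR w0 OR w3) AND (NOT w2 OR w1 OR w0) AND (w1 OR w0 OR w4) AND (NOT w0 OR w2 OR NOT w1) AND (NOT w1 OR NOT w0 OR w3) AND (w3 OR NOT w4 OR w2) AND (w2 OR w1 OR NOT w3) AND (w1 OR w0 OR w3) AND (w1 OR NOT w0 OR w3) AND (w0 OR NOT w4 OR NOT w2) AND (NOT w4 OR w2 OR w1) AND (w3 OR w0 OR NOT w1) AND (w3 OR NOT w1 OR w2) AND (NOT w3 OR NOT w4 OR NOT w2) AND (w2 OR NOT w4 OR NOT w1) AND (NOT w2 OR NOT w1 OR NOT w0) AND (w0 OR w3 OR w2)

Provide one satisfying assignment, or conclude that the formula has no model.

w0=false, w1=true, w2=true, w3=true, w4=false

Branch on w3: set w3 = true.
Branch on w1: set w1 = true.
Branch on w0: set w0 = false.
Branch on w2: set w2 = true.
From the singleton clause (NOT w4), w4 = false.
All clauses are satisfied.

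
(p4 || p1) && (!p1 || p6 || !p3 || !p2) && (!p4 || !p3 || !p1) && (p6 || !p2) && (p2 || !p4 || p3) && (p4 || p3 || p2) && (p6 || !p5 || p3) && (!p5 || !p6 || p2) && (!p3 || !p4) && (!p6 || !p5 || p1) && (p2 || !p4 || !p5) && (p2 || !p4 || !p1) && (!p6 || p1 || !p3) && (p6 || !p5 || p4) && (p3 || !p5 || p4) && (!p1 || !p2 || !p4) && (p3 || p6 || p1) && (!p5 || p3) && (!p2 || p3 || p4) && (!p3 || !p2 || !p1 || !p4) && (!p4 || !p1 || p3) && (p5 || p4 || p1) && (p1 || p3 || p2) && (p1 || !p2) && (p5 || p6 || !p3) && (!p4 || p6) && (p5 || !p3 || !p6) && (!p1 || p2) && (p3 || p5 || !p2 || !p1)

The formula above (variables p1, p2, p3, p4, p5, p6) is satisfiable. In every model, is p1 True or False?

True

Suppose p1 = false.
From the singleton clause (p4), p4 = true.
From the singleton clause (!p3), p3 = false.
From the singleton clause (p2), p2 = true.
But (!p2) is also a unit clause — contradiction.
So every satisfying assignment has p1 = True.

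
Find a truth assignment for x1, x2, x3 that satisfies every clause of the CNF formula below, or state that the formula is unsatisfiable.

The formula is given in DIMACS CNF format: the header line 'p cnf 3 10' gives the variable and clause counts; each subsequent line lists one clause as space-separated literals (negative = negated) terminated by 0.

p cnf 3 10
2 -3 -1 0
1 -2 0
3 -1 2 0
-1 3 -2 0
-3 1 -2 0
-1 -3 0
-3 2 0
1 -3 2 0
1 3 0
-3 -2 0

Case x1 = True:
Unit clause (¬x3) forces x3 = False.
Unit clause (x2) forces x2 = True.
Now (¬x2) is unsatisfied and unit — conflict.
So x1 must be the other value — set x1 = False.
Unit clause (¬x2) forces x2 = False.
Unit clause (¬x3) forces x3 = False.
Now (x3) is unsatisfied and unit — conflict.
Both values of x1 lead to a conflict.

UNSATISFIABLE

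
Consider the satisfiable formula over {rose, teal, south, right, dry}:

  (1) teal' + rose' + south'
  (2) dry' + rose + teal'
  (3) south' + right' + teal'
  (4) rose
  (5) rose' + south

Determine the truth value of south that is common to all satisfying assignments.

True

Suppose south = 0.
(rose) alone gives rose = 1.
Now (rose') is unsatisfied and unit — conflict.
So every satisfying assignment has south = True.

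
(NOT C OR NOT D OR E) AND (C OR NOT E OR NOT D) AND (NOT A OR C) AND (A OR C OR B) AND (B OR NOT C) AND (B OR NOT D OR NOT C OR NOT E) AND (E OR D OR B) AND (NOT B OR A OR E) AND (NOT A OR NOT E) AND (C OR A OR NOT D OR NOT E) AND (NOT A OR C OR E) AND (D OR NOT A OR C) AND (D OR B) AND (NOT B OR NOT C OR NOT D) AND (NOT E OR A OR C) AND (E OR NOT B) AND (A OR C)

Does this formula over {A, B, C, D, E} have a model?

Yes, satisfiable

Branch on A: set A = false.
Unit clause (C) forces C = true.
Unit clause (B) forces B = true.
Unit clause (E) forces E = true.
Unit clause (NOT D) forces D = false.
All clauses are satisfied.
A satisfying assignment: A: false,  B: true,  C: true,  D: false,  E: true.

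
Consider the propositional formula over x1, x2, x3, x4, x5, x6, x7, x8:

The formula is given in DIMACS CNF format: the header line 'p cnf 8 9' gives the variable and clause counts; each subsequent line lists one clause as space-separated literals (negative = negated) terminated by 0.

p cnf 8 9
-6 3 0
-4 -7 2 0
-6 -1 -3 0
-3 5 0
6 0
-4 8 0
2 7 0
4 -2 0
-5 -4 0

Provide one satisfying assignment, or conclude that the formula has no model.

From the singleton clause (x6), x6 = True.
From the singleton clause (x3), x3 = True.
From the singleton clause (¬x1), x1 = False.
From the singleton clause (x5), x5 = True.
From the singleton clause (¬x4), x4 = False.
From the singleton clause (¬x2), x2 = False.
From the singleton clause (x7), x7 = True.
All clauses hold; x8 can take either value.

x1=False; x2=False; x3=True; x4=False; x5=True; x6=True; x7=True; x8=False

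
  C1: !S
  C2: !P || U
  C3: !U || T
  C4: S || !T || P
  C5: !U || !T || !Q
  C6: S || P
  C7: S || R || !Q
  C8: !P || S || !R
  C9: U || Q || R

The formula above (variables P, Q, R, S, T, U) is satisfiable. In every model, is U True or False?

True

Suppose U = false.
(!S) alone gives S = false.
(!P) alone gives P = false.
Now (P) is unsatisfied and unit — conflict.
So every satisfying assignment has U = True.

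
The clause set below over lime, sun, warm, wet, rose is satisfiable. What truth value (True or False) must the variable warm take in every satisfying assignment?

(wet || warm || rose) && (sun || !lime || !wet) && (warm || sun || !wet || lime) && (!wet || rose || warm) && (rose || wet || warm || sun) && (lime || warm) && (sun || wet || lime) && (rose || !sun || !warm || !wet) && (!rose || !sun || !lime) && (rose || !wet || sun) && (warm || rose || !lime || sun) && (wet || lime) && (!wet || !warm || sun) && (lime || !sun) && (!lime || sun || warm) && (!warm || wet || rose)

Suppose warm = false.
The clause (lime) is unit, so lime = true.
The clause (sun) is unit, so sun = true.
The clause (!rose) is unit, so rose = false.
The clause (wet) is unit, so wet = true.
That conflicts with the unit clause (!wet).
So every satisfying assignment has warm = True.

True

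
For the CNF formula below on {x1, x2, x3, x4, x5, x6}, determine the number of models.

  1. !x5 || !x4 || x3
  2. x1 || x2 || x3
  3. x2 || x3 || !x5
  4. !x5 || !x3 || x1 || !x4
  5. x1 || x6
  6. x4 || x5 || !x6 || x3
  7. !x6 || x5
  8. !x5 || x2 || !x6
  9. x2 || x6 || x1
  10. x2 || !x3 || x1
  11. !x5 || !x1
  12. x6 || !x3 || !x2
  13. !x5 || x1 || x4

6

There are 2^6 = 64 truth assignments over (x1, x2, x3, x4, x5, x6).
Split on x4. With x4 = true, the clauses containing x4 are satisfied and !x4 drops from the rest; 3 of the 2^5 = 32 assignments to the other variables satisfy what remains.
With x4 = false, by the same count on the reduced clause set, 3 assignments work.
(One model: x1=T, x2=F, x3=F, x4=F, x5=F, x6=F.)
Total: 3 + 3 = 6.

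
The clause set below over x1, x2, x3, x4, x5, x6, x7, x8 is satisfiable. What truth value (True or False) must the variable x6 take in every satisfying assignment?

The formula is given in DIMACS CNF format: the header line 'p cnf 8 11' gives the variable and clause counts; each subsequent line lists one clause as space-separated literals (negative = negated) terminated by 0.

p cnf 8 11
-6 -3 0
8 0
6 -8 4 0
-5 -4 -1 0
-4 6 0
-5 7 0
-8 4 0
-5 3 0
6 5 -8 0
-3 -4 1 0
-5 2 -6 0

Suppose x6 = False.
From the singleton clause (x8), x8 = True.
From the singleton clause (x4), x4 = True.
That conflicts with the unit clause (¬x4).
So every satisfying assignment has x6 = True.

True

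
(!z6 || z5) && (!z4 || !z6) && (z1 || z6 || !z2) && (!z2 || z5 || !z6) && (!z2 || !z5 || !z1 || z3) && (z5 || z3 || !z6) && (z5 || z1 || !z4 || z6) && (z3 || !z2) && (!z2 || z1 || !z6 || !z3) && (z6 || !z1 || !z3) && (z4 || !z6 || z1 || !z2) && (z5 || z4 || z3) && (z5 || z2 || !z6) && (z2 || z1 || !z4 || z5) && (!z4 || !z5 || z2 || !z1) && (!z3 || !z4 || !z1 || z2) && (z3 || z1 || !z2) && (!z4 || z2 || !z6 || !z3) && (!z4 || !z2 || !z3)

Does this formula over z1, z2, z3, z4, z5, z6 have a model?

Yes, satisfiable

Try z6 = true.
The clause (z5) is unit, so z5 = true.
The clause (!z4) is unit, so z4 = false.
Try z3 = false.
The clause (!z2) is unit, so z2 = false.
Every clause is now satisfied; z1 is unconstrained.
A satisfying assignment: z1: false,  z2: false,  z3: false,  z4: false,  z5: true,  z6: true.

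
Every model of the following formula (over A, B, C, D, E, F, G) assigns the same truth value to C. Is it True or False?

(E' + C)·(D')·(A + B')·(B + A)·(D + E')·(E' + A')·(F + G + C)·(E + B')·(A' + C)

Suppose C = 0.
From the singleton clause (E'), E = 0.
From the singleton clause (D'), D = 0.
From the singleton clause (B'), B = 0.
From the singleton clause (A), A = 1.
Now (A') is unsatisfied and unit — conflict.
So every satisfying assignment has C = True.

True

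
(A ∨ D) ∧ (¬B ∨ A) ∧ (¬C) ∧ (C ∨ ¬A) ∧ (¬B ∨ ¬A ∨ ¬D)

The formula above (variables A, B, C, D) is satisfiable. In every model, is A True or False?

Suppose A = True.
The clause (¬C) is unit, so C = False.
But (C) is also a unit clause — contradiction.
So every satisfying assignment has A = False.

False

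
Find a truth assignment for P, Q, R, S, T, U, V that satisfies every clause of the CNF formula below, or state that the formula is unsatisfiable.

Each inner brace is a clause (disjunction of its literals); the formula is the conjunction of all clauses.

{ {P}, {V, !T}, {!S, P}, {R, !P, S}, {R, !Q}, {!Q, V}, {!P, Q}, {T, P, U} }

P ↦ true, Q ↦ true, R ↦ true, S ↦ false, T ↦ true, U ↦ false, V ↦ true

(P) alone gives P = true.
(Q) alone gives Q = true.
(R) alone gives R = true.
(V) alone gives V = true.
Every clause is now satisfied; S, T, U are unconstrained.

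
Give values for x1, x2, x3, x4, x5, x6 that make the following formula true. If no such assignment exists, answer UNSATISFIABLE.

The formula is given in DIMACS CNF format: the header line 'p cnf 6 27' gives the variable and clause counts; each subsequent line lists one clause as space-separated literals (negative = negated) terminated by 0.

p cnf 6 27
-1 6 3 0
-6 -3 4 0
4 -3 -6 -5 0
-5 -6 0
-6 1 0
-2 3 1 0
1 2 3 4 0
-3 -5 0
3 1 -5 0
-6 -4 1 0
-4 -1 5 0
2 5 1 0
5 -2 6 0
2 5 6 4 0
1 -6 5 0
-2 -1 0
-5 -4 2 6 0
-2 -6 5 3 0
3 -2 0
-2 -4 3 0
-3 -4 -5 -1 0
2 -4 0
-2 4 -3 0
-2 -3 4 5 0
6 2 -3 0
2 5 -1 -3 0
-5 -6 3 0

Try x5 = False.
Try x6 = True.
Unit clause (x1) forces x1 = True.
Unit clause (¬x4) forces x4 = False.
Unit clause (¬x3) forces x3 = False.
Unit clause (¬x2) forces x2 = False.
Every clause now holds.

x1=True; x2=False; x3=False; x4=False; x5=False; x6=True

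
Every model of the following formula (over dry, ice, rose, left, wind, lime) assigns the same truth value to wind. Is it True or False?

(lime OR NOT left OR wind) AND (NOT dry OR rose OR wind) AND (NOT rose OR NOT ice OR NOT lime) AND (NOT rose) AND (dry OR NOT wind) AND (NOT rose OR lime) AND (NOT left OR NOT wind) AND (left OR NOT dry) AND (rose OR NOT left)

False

Suppose wind = true.
The clause (NOT rose) is unit, so rose = false.
The clause (dry) is unit, so dry = true.
The clause (NOT left) is unit, so left = false.
That conflicts with the unit clause (left).
So every satisfying assignment has wind = False.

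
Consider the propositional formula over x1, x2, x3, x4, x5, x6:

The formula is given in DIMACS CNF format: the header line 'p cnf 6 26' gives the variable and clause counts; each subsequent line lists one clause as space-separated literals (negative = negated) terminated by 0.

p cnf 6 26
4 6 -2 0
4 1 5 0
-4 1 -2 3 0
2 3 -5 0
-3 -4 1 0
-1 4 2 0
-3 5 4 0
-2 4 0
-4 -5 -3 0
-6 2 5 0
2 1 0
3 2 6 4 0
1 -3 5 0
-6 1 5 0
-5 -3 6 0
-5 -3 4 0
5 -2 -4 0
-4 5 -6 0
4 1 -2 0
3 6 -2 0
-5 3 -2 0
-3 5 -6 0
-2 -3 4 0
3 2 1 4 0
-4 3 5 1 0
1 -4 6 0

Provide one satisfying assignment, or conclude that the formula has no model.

Suppose x2 = False.
Unit clause (x1) forces x1 = True.
Unit clause (x4) forces x4 = True.
Suppose x3 = False.
Unit clause (¬x5) forces x5 = False.
Unit clause (¬x6) forces x6 = False.
All clauses are satisfied.

x1: True,  x2: False,  x3: False,  x4: True,  x5: False,  x6: False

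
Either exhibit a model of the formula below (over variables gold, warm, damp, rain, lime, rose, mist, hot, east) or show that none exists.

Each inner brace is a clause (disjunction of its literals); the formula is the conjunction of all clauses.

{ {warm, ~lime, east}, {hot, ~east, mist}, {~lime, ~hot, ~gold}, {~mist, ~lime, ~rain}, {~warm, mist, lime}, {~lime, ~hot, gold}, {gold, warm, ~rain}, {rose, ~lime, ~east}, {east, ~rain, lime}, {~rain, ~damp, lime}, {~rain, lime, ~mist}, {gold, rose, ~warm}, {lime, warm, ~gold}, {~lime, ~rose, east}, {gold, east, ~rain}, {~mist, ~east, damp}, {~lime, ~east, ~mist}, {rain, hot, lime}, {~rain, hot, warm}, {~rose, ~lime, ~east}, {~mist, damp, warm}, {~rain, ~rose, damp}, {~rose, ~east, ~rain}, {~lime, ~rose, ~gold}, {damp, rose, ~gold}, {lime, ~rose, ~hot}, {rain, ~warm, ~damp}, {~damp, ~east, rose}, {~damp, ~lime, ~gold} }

gold: 0; warm: 0; damp: 1; rain: 0; lime: 0; rose: 0; mist: 0; hot: 1; east: 0

Case warm = 0:
Case lime = 0:
Unit clause (~gold) forces gold = 0.
Unit clause (~rain) forces rain = 0.
Unit clause (hot) forces hot = 1.
Unit clause (~rose) forces rose = 0.
Case mist = 0:
Case damp = 1:
Unit clause (~east) forces east = 0.
All clauses are satisfied.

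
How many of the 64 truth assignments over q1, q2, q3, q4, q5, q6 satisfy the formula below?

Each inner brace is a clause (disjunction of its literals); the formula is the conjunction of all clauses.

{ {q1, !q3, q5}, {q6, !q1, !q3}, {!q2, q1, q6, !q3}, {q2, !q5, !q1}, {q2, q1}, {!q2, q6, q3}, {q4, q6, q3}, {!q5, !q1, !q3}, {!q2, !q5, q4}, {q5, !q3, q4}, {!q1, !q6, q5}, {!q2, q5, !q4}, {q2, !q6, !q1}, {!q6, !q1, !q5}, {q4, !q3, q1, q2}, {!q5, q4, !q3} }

4

There are 2^6 = 64 truth assignments over (q1, q2, q3, q4, q5, q6).
Split on q6. With q6 = true, the clauses containing q6 are satisfied and !q6 drops from the rest; 3 of the 2^5 = 32 assignments to the other variables satisfy what remains.
With q6 = false, by the same count on the reduced clause set, 1 assignment works.
Total: 3 + 1 = 4.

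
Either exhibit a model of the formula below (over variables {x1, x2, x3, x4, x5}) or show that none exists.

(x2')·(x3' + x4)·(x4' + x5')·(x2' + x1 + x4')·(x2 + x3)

x1=0; x2=0; x3=1; x4=1; x5=0

The clause (x2') is unit, so x2 = 0.
The clause (x3) is unit, so x3 = 1.
The clause (x4) is unit, so x4 = 1.
The clause (x5') is unit, so x5 = 0.
All clauses hold; x1 can take either value.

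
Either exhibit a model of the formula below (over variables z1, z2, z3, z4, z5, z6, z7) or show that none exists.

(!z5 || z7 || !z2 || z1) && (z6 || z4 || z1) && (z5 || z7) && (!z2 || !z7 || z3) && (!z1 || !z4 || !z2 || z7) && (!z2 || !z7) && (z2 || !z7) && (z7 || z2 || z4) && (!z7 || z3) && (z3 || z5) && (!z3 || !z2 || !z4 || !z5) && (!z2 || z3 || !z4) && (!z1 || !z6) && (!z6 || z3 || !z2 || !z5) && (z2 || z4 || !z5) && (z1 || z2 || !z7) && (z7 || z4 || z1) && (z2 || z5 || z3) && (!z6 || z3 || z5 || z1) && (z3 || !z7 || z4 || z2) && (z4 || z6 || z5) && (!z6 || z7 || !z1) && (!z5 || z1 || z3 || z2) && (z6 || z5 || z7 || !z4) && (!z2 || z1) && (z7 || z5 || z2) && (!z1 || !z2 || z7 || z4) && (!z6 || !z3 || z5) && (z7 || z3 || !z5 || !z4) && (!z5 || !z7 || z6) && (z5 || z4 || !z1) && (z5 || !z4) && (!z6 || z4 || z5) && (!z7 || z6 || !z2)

z1 ↦ false, z2 ↦ false, z3 ↦ true, z4 ↦ true, z5 ↦ true, z6 ↦ false, z7 ↦ false

Try z5 = true.
Try z2 = false.
The clause (!z7) is unit, so z7 = false.
The clause (z4) is unit, so z4 = true.
The clause (z3) is unit, so z3 = true.
Try z1 = false.
No clause remains; z6 is free.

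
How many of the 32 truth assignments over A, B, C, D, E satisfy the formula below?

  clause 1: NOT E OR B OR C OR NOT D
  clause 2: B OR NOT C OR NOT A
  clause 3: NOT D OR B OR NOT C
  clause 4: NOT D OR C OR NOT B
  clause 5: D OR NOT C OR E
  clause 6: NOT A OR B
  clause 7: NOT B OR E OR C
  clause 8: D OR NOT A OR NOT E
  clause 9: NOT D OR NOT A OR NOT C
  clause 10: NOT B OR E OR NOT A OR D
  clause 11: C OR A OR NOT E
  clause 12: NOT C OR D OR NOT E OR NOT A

There are 2^5 = 32 truth assignments over (A, B, C, D, E).
Split on A. With A = true, the clauses containing A are satisfied and NOT A drops from the rest; 0 of the 2^4 = 16 assignments to the other variables satisfy what remains.
With A = false, by the same count on the reduced clause set, 6 assignments work.
Total: 0 + 6 = 6.

6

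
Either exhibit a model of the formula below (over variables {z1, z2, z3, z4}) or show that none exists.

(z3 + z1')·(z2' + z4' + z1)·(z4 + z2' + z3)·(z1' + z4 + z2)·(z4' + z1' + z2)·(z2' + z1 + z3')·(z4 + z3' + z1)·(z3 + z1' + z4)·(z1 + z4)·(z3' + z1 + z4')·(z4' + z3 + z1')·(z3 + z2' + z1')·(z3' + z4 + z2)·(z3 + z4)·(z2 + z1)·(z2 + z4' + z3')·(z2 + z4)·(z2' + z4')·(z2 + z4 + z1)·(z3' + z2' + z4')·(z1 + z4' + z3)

Try z3 = 1.
Try z2 = 1.
The clause (z1) is unit, so z1 = 1.
The clause (z4') is unit, so z4 = 0.
Every clause now holds.

z1=1, z2=1, z3=1, z4=0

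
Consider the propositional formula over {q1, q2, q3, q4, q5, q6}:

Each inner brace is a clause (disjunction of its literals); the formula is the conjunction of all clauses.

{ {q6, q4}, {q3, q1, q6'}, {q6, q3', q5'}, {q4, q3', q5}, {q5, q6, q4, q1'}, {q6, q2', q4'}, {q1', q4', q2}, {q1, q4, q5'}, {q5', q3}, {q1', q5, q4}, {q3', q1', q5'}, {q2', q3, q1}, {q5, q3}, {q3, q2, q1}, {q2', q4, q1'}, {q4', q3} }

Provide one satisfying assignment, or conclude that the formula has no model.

q1=0, q2=1, q3=1, q4=1, q5=0, q6=1

Suppose q6 = 1.
Suppose q3 = 1.
Suppose q4 = 1.
Suppose q1 = 0.
All clauses hold; q2, q5 can take either value.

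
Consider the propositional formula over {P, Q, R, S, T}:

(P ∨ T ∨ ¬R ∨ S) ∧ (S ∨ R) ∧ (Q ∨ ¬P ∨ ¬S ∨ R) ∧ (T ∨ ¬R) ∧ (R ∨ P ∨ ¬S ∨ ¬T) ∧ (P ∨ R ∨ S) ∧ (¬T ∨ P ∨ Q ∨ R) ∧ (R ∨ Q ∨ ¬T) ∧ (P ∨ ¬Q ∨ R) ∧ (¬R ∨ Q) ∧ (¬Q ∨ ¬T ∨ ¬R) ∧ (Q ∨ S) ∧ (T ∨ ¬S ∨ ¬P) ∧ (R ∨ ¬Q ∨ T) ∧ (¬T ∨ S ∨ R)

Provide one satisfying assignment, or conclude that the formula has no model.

P ↦ False; Q ↦ False; R ↦ False; S ↦ True; T ↦ False

Branch on S: set S = True.
Branch on T: set T = False.
From the singleton clause (¬R), R = False.
From the singleton clause (¬P), P = False.
From the singleton clause (¬Q), Q = False.
Every clause now holds.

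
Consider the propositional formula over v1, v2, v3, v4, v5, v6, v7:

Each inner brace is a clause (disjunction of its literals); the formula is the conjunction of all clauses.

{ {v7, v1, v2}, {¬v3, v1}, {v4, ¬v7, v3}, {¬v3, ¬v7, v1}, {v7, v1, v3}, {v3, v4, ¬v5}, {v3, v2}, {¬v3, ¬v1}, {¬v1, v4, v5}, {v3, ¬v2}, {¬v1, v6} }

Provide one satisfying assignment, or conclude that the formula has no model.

UNSATISFIABLE

Suppose v3 = False.
From the singleton clause (v2), v2 = True.
But (¬v2) is also a unit clause — contradiction.
So v3 must be the other value — set v3 = True.
From the singleton clause (v1), v1 = True.
But (¬v1) is also a unit clause — contradiction.
Both values of v3 lead to a conflict.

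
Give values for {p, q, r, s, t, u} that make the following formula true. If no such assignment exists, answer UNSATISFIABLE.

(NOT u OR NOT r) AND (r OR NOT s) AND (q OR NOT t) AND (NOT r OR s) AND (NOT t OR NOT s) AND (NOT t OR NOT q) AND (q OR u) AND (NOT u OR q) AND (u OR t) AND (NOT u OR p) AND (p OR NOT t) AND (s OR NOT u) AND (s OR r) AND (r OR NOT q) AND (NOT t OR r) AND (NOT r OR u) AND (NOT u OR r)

Suppose u = false.
Unit clause (q) forces q = true.
Unit clause (NOT t) forces t = false.
That conflicts with the unit clause (t).
Backtrack on u: now try u = true.
Unit clause (NOT r) forces r = false.
That conflicts with the unit clause (r).
Neither u = true nor u = false works.

UNSATISFIABLE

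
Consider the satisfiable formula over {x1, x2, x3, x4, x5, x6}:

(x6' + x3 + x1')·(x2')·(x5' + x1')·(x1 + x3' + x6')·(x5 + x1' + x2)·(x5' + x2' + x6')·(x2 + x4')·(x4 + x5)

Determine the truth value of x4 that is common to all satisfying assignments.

False

Suppose x4 = 1.
From the singleton clause (x2'), x2 = 0.
But (x2) is also a unit clause — contradiction.
So every satisfying assignment has x4 = False.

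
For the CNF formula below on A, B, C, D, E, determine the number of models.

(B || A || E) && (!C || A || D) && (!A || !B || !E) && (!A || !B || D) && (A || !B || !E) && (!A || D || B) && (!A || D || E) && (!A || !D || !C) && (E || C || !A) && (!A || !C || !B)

7

There are 2^5 = 32 truth assignments over (A, B, C, D, E).
Split on E. With E = true, the clauses containing E are satisfied and !E drops from the rest; 4 of the 2^4 = 16 assignments to the other variables satisfy what remains.
With E = false, by the same count on the reduced clause set, 3 assignments work.
(One model: A=F, B=F, C=F, D=F, E=T.)
Total: 4 + 3 = 7.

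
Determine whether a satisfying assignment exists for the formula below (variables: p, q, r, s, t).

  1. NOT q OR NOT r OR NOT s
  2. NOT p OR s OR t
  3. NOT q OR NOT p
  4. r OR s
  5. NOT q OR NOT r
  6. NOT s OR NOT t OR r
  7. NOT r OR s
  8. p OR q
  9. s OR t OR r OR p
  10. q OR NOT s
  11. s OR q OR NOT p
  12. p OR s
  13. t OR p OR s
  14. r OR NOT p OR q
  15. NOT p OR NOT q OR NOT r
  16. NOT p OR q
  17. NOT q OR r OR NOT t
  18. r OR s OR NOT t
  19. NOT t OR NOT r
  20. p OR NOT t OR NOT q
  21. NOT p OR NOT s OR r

Case q = true:
The clause (NOT p) is unit, so p = false.
The clause (NOT r) is unit, so r = false.
The clause (s) is unit, so s = true.
The clause (NOT t) is unit, so t = false.
All clauses are satisfied.
A satisfying assignment: p=false,  q=true,  r=false,  s=true,  t=false.

Yes, satisfiable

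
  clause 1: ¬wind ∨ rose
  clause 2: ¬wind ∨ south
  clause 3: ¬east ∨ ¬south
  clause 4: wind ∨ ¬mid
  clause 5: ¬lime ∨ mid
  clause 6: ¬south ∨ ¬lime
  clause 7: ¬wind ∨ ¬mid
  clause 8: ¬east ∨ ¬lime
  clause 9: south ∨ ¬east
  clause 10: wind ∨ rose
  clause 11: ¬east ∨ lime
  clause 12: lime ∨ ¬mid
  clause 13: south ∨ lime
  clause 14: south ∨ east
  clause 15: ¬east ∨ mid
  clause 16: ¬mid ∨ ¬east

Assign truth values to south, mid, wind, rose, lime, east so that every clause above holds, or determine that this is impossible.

south: True; mid: False; wind: False; rose: True; lime: False; east: False

Suppose wind = False.
The clause (¬mid) is unit, so mid = False.
The clause (¬lime) is unit, so lime = False.
The clause (rose) is unit, so rose = True.
The clause (¬east) is unit, so east = False.
The clause (south) is unit, so south = True.
This assignment satisfies each clause.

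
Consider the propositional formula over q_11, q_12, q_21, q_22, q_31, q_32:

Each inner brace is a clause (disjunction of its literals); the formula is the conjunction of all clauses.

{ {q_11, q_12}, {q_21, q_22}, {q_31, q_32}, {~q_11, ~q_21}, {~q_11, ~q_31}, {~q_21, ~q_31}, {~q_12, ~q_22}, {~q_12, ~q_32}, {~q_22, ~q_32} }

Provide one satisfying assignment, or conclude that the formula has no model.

UNSATISFIABLE

Try q_11 = 1.
(~q_21) alone gives q_21 = 0.
(q_22) alone gives q_22 = 1.
(~q_31) alone gives q_31 = 0.
(q_32) alone gives q_32 = 1.
Now (~q_32) is unsatisfied and unit — conflict.
That branch fails; take q_11 = 0 instead.
(q_12) alone gives q_12 = 1.
(~q_22) alone gives q_22 = 0.
(q_21) alone gives q_21 = 1.
(~q_31) alone gives q_31 = 0.
(q_32) alone gives q_32 = 1.
Now (~q_32) is unsatisfied and unit — conflict.
Either choice for q_11 ends in contradiction.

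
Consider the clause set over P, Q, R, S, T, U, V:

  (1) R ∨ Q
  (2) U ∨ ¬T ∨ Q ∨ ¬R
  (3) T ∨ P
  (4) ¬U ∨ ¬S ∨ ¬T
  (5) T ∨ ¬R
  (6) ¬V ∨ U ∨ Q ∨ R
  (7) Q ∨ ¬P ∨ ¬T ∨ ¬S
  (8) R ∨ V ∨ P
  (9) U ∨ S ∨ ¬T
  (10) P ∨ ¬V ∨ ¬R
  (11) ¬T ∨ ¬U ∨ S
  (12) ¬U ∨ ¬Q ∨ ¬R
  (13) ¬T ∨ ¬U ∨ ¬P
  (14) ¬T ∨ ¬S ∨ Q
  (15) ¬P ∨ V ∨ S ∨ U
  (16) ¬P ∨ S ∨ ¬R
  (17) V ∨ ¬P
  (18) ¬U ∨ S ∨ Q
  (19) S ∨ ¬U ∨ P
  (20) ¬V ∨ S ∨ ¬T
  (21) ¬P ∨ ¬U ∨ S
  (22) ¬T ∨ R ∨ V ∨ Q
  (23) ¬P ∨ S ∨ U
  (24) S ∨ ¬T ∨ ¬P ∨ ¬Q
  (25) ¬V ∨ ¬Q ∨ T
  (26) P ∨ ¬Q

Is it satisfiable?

Suppose R = True.
The clause (T) is unit, so T = True.
Suppose U = False.
The clause (Q) is unit, so Q = True.
The clause (S) is unit, so S = True.
The clause (P) is unit, so P = True.
The clause (V) is unit, so V = True.
This assignment satisfies each clause.
A satisfying assignment: P ↦ True,  Q ↦ True,  R ↦ True,  S ↦ True,  T ↦ True,  U ↦ False,  V ↦ True.

Yes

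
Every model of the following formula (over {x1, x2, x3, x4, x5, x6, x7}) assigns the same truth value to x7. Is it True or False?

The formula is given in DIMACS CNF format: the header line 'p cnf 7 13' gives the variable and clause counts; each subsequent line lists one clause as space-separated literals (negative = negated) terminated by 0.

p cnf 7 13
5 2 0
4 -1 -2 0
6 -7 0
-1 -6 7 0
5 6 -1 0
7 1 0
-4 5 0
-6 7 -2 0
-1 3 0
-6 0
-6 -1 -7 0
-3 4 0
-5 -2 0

False

Suppose x7 = True.
(x6) alone gives x6 = True.
Now (¬x6) is unsatisfied and unit — conflict.
So every satisfying assignment has x7 = False.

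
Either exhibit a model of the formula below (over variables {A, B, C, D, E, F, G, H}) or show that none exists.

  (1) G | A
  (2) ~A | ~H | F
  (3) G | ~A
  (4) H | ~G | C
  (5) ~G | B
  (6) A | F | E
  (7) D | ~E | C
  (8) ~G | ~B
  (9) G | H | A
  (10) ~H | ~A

Try G = 1.
Unit clause (B) forces B = 1.
Now (~B) is unsatisfied and unit — conflict.
Backtrack on G: now try G = 0.
Unit clause (A) forces A = 1.
Now (~A) is unsatisfied and unit — conflict.
Neither G = 1 nor G = 0 works.

UNSATISFIABLE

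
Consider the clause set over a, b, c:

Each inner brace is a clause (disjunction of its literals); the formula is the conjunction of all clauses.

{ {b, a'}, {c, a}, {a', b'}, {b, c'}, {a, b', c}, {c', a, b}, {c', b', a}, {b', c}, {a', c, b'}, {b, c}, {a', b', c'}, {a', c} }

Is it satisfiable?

Suppose b = 1.
The clause (a') is unit, so a = 0.
The clause (c) is unit, so c = 1.
Now (c') is unsatisfied and unit — conflict.
Undo b and try b = 0.
The clause (a') is unit, so a = 0.
The clause (c) is unit, so c = 1.
Now (c') is unsatisfied and unit — conflict.
Either choice for b ends in contradiction.
No assignment satisfies every clause.

No, unsatisfiable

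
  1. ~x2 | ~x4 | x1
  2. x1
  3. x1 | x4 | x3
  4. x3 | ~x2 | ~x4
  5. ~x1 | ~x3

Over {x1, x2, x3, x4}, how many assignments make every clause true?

There are 2^4 = 16 truth assignments over (x1, x2, x3, x4).
Check each against the 5 clauses (columns in the order x1, x2, x3, x4):
  F F F F  ✗ fails (x1)
  F F F T  ✗ fails (x1)
  F F T F  ✗ fails (x1)
  F F T T  ✗ fails (x1)
  F T F F  ✗ fails (x1)
  F T F T  ✗ fails (~x2 | ~x4 | x1)
  F T T F  ✗ fails (x1)
  F T T T  ✗ fails (~x2 | ~x4 | x1)
  T F F F  ✓ satisfies all
  T F F T  ✓ satisfies all
  T F T F  ✗ fails (~x1 | ~x3)
  T F T T  ✗ fails (~x1 | ~x3)
  T T F F  ✓ satisfies all
  T T F T  ✗ fails (x3 | ~x2 | ~x4)
  T T T F  ✗ fails (~x1 | ~x3)
  T T T T  ✗ fails (~x1 | ~x3)
3 of the 16 rows are models.

3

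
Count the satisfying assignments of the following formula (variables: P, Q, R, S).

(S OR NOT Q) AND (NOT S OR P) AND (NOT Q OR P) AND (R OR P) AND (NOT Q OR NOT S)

There are 2^4 = 16 truth assignments over (P, Q, R, S).
Check each against the 5 clauses (columns in the order P, Q, R, S):
  F F F F  ✗ fails (R OR P)
  F F F T  ✗ fails (NOT S OR P)
  F F T F  ✓ satisfies all
  F F T T  ✗ fails (NOT S OR P)
  F T F F  ✗ fails (S OR NOT Q)
  F T F T  ✗ fails (NOT S OR P)
  F T T F  ✗ fails (S OR NOT Q)
  F T T T  ✗ fails (NOT S OR P)
  T F F F  ✓ satisfies all
  T F F T  ✓ satisfies all
  T F T F  ✓ satisfies all
  T F T T  ✓ satisfies all
  T T F F  ✗ fails (S OR NOT Q)
  T T F T  ✗ fails (NOT Q OR NOT S)
  T T T F  ✗ fails (S OR NOT Q)
  T T T T  ✗ fails (NOT Q OR NOT S)
5 of the 16 rows are models.

5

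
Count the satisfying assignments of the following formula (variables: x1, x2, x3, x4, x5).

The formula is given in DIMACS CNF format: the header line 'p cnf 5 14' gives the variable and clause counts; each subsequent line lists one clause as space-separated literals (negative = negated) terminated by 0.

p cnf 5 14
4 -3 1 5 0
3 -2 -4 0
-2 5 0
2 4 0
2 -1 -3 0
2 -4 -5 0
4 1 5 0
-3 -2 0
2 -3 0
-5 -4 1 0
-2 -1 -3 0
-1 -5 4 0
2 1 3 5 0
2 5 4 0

There are 2^5 = 32 truth assignments over (x1, x2, x3, x4, x5).
Split on x4. With x4 = True, the clauses containing x4 are satisfied and ¬x4 drops from the rest; 1 of the 2^4 = 16 assignments to the other variables satisfy what remains.
With x4 = False, by the same count on the reduced clause set, 1 assignment works.
(One model: x1=F, x2=T, x3=F, x4=F, x5=T.)
Total: 1 + 1 = 2.

2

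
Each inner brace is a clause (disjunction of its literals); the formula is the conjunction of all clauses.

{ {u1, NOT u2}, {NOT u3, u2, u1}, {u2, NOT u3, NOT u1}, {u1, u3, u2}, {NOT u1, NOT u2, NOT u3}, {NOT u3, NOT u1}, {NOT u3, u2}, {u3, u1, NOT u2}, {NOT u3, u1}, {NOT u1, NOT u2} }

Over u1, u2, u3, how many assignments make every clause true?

There are 2^3 = 8 truth assignments over (u1, u2, u3).
Check each against the 10 clauses (columns in the order u1, u2, u3):
  F F F  ✗ fails (u1 OR u3 OR u2)
  F F T  ✗ fails (NOT u3 OR u2 OR u1)
  F T F  ✗ fails (u1 OR NOT u2)
  F T T  ✗ fails (u1 OR NOT u2)
  T F F  ✓ satisfies all
  T F T  ✗ fails (u2 OR NOT u3 OR NOT u1)
  T T F  ✗ fails (NOT u1 OR NOT u2)
  T T T  ✗ fails (NOT u1 OR NOT u2 OR NOT u3)
1 of the 8 rows is a model.

1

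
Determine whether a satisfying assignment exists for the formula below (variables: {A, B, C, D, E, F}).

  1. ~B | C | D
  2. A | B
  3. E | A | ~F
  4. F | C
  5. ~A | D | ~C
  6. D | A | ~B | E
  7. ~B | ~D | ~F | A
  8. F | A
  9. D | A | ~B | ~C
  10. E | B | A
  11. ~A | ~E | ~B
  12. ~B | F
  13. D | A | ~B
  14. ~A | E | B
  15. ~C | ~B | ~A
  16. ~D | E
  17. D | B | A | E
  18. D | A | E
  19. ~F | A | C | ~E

Branch on A: set A = 1.
Branch on F: set F = 0.
From the singleton clause (C), C = 1.
From the singleton clause (D), D = 1.
From the singleton clause (~B), B = 0.
From the singleton clause (E), E = 1.
All clauses are satisfied.
A satisfying assignment: A: 1,  B: 0,  C: 1,  D: 1,  E: 1,  F: 0.

Yes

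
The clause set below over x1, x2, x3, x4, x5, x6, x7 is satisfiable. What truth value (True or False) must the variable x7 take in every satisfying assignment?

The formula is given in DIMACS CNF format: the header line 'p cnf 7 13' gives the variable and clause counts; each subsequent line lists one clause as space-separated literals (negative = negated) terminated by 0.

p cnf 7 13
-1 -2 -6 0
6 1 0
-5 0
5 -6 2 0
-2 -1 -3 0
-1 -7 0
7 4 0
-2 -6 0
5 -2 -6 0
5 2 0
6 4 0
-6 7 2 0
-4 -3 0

Suppose x7 = True.
Unit clause (¬x5) forces x5 = False.
Unit clause (¬x1) forces x1 = False.
Unit clause (x6) forces x6 = True.
Unit clause (x2) forces x2 = True.
But (¬x2) is also a unit clause — contradiction.
So every satisfying assignment has x7 = False.

False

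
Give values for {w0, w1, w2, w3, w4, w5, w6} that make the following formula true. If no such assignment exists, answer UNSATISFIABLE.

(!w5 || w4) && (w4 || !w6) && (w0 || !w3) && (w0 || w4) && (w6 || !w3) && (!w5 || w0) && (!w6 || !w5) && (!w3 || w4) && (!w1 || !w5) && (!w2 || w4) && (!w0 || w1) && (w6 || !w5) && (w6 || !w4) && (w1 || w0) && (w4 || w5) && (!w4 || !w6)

Branch on w5: set w5 = false.
(w4) alone gives w4 = true.
(w6) alone gives w6 = true.
That conflicts with the unit clause (!w6).
Backtrack on w5: now try w5 = true.
(w4) alone gives w4 = true.
(w0) alone gives w0 = true.
(!w6) alone gives w6 = false.
That conflicts with the unit clause (w6).
Both values of w5 lead to a conflict.

UNSATISFIABLE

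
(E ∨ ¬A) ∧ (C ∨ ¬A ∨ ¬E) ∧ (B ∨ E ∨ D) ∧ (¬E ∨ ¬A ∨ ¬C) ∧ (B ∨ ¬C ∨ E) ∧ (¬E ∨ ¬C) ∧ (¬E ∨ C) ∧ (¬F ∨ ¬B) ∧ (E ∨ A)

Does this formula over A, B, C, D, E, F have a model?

Try E = True.
The clause (¬C) is unit, so C = False.
Now (C) is unsatisfied and unit — conflict.
Backtrack on E: now try E = False.
The clause (¬A) is unit, so A = False.
Now (A) is unsatisfied and unit — conflict.
Both values of E lead to a conflict.
No assignment satisfies every clause.

Unsatisfiable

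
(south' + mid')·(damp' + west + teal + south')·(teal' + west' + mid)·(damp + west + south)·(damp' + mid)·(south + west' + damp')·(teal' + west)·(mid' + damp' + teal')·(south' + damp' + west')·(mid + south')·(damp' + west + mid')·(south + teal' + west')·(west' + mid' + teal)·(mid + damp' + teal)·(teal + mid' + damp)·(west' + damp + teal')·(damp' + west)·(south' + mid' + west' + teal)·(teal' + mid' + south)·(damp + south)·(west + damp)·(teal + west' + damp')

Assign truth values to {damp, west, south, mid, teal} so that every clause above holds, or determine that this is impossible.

Try south = 0.
Unit clause (damp) forces damp = 1.
Unit clause (mid) forces mid = 1.
Unit clause (west') forces west = 0.
Now (west) is unsatisfied and unit — conflict.
Undo south and try south = 1.
Unit clause (mid') forces mid = 0.
Now (mid) is unsatisfied and unit — conflict.
Either choice for south ends in contradiction.

UNSATISFIABLE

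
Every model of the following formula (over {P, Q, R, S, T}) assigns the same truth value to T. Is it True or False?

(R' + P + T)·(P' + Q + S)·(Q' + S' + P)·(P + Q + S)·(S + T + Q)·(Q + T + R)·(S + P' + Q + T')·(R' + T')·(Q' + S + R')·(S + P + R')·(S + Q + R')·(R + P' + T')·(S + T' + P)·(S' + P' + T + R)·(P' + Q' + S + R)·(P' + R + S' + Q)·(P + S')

Suppose T = 1.
The clause (R') is unit, so R = 0.
The clause (P') is unit, so P = 0.
The clause (S) is unit, so S = 1.
But (S') is also a unit clause — contradiction.
So every satisfying assignment has T = False.

False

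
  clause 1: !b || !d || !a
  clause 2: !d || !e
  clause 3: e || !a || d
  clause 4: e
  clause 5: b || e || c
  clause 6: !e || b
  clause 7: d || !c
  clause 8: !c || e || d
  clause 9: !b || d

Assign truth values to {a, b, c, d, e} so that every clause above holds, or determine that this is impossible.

From the singleton clause (e), e = true.
From the singleton clause (!d), d = false.
From the singleton clause (b), b = true.
Now (!b) is unsatisfied and unit — conflict.

UNSATISFIABLE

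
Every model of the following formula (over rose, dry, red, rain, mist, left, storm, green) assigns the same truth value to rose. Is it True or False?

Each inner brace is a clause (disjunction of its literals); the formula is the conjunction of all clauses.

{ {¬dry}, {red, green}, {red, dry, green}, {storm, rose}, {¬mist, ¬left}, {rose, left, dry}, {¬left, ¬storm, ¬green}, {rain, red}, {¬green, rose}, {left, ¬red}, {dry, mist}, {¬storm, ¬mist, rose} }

Suppose rose = False.
(¬dry) alone gives dry = False.
(storm) alone gives storm = True.
(left) alone gives left = True.
(¬mist) alone gives mist = False.
That conflicts with the unit clause (mist).
So every satisfying assignment has rose = True.

True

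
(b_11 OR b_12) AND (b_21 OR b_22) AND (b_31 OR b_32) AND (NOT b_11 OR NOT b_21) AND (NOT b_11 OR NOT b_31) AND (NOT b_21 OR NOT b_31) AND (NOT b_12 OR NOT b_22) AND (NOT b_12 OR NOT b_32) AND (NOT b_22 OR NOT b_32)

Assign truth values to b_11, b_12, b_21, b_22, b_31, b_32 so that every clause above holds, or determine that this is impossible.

Try b_11 = true.
Unit clause (NOT b_21) forces b_21 = false.
Unit clause (b_22) forces b_22 = true.
Unit clause (NOT b_31) forces b_31 = false.
Unit clause (b_32) forces b_32 = true.
That conflicts with the unit clause (NOT b_32).
Undo b_11 and try b_11 = false.
Unit clause (b_12) forces b_12 = true.
Unit clause (NOT b_22) forces b_22 = false.
Unit clause (b_21) forces b_21 = true.
Unit clause (NOT b_31) forces b_31 = false.
Unit clause (b_32) forces b_32 = true.
That conflicts with the unit clause (NOT b_32).
Both values of b_11 lead to a conflict.

UNSATISFIABLE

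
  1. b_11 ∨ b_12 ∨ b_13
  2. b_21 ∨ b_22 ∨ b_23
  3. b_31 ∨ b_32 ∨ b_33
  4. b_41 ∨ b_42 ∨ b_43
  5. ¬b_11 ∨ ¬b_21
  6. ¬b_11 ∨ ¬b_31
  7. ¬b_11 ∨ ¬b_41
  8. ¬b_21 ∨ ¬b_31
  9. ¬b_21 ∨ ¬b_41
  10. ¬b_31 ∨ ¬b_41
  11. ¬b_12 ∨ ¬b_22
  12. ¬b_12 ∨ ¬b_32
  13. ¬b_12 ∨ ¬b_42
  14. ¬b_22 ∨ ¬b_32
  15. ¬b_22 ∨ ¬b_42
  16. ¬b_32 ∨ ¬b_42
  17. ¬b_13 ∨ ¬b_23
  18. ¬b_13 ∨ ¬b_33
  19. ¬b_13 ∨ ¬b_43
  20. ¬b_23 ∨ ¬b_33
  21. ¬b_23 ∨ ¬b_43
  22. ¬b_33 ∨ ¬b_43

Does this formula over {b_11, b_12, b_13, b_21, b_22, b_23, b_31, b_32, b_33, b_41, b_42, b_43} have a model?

Unsatisfiable

Branch on b_11: set b_11 = False.
Branch on b_12: set b_12 = True.
Unit clause (¬b_22) forces b_22 = False.
Unit clause (¬b_32) forces b_32 = False.
Unit clause (¬b_42) forces b_42 = False.
Branch on b_21: set b_21 = True.
Unit clause (¬b_31) forces b_31 = False.
Unit clause (b_33) forces b_33 = True.
Unit clause (¬b_41) forces b_41 = False.
Unit clause (b_43) forces b_43 = True.
Now (¬b_43) is unsatisfied and unit — conflict.
Backtrack on b_21: now try b_21 = False.
Unit clause (b_23) forces b_23 = True.
Unit clause (¬b_13) forces b_13 = False.
Unit clause (¬b_33) forces b_33 = False.
Unit clause (b_31) forces b_31 = True.
Unit clause (¬b_41) forces b_41 = False.
Unit clause (b_43) forces b_43 = True.
Now (¬b_43) is unsatisfied and unit — conflict.
Neither b_21 = True nor b_21 = False works.
Backtrack on b_12: now try b_12 = False.
Unit clause (b_13) forces b_13 = True.
Unit clause (¬b_23) forces b_23 = False.
Unit clause (¬b_33) forces b_33 = False.
Unit clause (¬b_43) forces b_43 = False.
Branch on b_21: set b_21 = True.
Unit clause (¬b_31) forces b_31 = False.
Unit clause (b_32) forces b_32 = True.
Unit clause (¬b_41) forces b_41 = False.
Unit clause (b_42) forces b_42 = True.
Now (¬b_42) is unsatisfied and unit — conflict.
Backtrack on b_21: now try b_21 = False.
Unit clause (b_22) forces b_22 = True.
Unit clause (¬b_32) forces b_32 = False.
Unit clause (b_31) forces b_31 = True.
Unit clause (¬b_41) forces b_41 = False.
Unit clause (b_42) forces b_42 = True.
Now (¬b_42) is unsatisfied and unit — conflict.
Neither b_21 = True nor b_21 = False works.
Neither b_12 = True nor b_12 = False works.
Backtrack on b_11: now try b_11 = True.
Unit clause (¬b_21) forces b_21 = False.
Unit clause (¬b_31) forces b_31 = False.
Unit clause (¬b_41) forces b_41 = False.
Branch on b_22: set b_22 = True.
Unit clause (¬b_12) forces b_12 = False.
Unit clause (¬b_32) forces b_32 = False.
Unit clause (b_33) forces b_33 = True.
Unit clause (¬b_42) forces b_42 = False.
Unit clause (b_43) forces b_43 = True.
Now (¬b_43) is unsatisfied and unit — conflict.
Backtrack on b_22: now try b_22 = False.
Unit clause (b_23) forces b_23 = True.
Unit clause (¬b_13) forces b_13 = False.
Unit clause (¬b_33) forces b_33 = False.
Unit clause (b_32) forces b_32 = True.
Unit clause (¬b_12) forces b_12 = False.
Unit clause (¬b_42) forces b_42 = False.
Unit clause (b_43) forces b_43 = True.
Now (¬b_43) is unsatisfied and unit — conflict.
Neither b_22 = True nor b_22 = False works.
Neither b_11 = True nor b_11 = False works.
No assignment satisfies every clause.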